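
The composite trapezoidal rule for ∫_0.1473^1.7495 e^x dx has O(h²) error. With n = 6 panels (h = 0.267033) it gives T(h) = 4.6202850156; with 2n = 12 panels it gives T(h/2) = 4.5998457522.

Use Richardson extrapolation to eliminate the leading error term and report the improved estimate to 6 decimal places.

4.593033

r = 2, so 2^r = 4.
Weighted: 18.3993830088 − 4.6202850156 = 13.7790979932
Denominator 4 − 1 = 3.
R = 13.7790979932/3 = 4.5930326644
Shift from A(h/2): −0.0068130878.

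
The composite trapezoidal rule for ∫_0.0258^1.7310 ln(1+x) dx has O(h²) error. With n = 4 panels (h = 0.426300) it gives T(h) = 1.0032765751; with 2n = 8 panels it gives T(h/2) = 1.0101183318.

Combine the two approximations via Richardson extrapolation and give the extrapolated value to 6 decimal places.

Error is O(h^2); halving h shrinks it by 2^2 = 4.
Numerator 4 × A(h/2) − A(h) = 4 × 1.0101183318 − 1.0032765751 = 3.0371967521
Denominator 4 − 1 = 3.
So the Richardson estimate is 1.0123989174.

1.012399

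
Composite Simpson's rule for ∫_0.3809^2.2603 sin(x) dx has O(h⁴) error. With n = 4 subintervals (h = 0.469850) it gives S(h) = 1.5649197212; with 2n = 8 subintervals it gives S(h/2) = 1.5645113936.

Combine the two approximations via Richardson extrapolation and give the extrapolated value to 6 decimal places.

The method has order 4: 2^4 = 16.
16 × 1.5645113936 − 1.5649197212 = 23.4672625764
Denominator 16 − 1 = 15.
R = 23.4672625764/15 = 1.5644841718
Shift from A(h/2): −0.0000272218.

1.564484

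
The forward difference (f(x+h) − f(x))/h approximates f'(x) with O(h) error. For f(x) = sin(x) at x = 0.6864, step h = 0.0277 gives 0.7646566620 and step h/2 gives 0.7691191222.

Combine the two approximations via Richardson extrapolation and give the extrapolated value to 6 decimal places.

r = 1: numerator weight 2, denominator 1.
Difference of the inputs: 0.7691191222 − 0.7646566620 = 0.0044624602
Divide by 2^1 − 1 = 1: 0.0044624602/1 = 0.0044624602
R = 0.7691191222 + 0.0044624602 = 0.7735815824

0.773582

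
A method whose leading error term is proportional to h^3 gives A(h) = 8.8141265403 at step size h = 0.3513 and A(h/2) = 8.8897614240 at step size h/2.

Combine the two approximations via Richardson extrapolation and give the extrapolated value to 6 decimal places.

Order 3 gives 2^r = 8 and 2^r − 1 = 7.
2^3·A(h/2) = 71.1180913920; minus A(h) gives 62.3039648517.
Denominator 8 − 1 = 7.
R = 62.3039648517/7 = 8.9005664074

8.900566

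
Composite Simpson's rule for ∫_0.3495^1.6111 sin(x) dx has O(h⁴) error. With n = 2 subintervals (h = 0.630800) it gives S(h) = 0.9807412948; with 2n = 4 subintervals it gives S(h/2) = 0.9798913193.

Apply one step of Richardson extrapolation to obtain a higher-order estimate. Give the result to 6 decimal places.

0.979835

Error is O(h^4); halving h shrinks it by 2^4 = 16.
16·0.9798913193 = 15.6782611088; subtract 0.9807412948 → 14.6975198140
14.6975198140 ÷ 15 = 0.9798346543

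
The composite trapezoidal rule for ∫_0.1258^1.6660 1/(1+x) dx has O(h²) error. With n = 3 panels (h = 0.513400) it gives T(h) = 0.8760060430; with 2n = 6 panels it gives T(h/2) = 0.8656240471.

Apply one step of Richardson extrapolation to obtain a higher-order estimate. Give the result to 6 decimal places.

Method order is 2; weight 2^2 = 4.
A(h/2) − A(h) = 0.8656240471 − 0.8760060430 = -0.0103819959
Correction (A(h/2) − A(h))/(4 − 1) = (-0.0103819959)/3 = -0.0034606653
R = A(h/2) + (A(h/2) − A(h))/3 = 0.8656240471 − 0.0034606653 = 0.8621633818

0.862163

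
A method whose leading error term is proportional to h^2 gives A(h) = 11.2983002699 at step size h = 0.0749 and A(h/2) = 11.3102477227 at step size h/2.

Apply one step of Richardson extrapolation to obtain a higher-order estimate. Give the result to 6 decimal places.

Order 2 gives 2^r = 4 and 2^r − 1 = 3.
4 × 11.3102477227 = 45.2409908908; 45.2409908908 − 11.2983002699 = 33.9426906209
(4 × 11.3102477227 − 11.2983002699)/(4 − 1) = 11.3142302070
Correction |R − A(h/2)| = 3.982e-03; gap |A(h/2) − A(h)| = 1.195e-02.

11.314230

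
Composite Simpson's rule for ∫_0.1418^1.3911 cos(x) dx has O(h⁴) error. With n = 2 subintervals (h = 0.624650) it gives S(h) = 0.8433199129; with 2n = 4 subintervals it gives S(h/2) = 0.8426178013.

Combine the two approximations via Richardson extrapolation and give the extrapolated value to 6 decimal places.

The method has order 4: 2^4 = 16.
16 × 0.8426178013 = 13.4818848208; subtract 0.8433199129 → 12.6385649079
(16 × 0.8426178013 − 0.8433199129)/(16 − 1) = 0.8425709939
Correction |R − A(h/2)| = 4.681e-05; gap |A(h/2) − A(h)| = 7.021e-04.

0.842571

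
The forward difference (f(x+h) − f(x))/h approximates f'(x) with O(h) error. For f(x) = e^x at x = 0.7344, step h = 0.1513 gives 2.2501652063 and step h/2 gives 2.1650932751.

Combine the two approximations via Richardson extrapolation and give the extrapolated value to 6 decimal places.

r = 1, so 2^r = 2.
Numerator 2 × A(h/2) − A(h) = 2 × 2.1650932751 − 2.2501652063 = 2.0800213439
(2 × 2.1650932751 − 2.2501652063)/(2 − 1) = 2.0800213439

2.080021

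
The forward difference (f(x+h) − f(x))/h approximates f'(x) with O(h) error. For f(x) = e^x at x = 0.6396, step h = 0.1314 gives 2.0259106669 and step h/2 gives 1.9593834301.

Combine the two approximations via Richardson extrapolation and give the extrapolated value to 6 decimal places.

The method has order 1: 2^1 = 2.
Numerator 2·A(h/2) − A(h) = 2·1.9593834301 − 2.0259106669 = 1.8928561933
Denominator 2 − 1 = 1.
R = 1.8928561933/1 = 1.8928561933

1.892856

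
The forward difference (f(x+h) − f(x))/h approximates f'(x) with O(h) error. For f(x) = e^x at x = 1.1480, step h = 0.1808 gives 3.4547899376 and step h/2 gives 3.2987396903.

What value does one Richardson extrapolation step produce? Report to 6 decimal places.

3.142689

r = 1, so 2^r = 2.
Numerator 2·A(h/2) − A(h) = 2·3.2987396903 − 3.4547899376 = 3.1426894430
R = 3.1426894430/1 = 3.1426894430
Correction |R − A(h/2)| = 1.561e-01; gap |A(h/2) − A(h)| = 1.561e-01.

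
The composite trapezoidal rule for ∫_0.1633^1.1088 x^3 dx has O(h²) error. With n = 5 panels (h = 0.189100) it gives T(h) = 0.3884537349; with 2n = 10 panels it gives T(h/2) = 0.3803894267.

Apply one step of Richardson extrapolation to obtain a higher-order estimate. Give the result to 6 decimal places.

0.377701

The method has order 2: 2^2 = 4.
Top: 4(0.3803894267) − (0.3884537349) = 1.1331039719
Extrapolated: 1.1331039719 / 3 = 0.3777013240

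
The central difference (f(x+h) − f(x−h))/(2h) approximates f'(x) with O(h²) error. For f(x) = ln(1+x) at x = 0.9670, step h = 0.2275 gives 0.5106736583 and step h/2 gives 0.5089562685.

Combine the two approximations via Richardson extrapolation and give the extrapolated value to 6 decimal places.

Leading term ∝ h^2; use weight 4 = 2^2.
Weighted: 2.0358250740 − 0.5106736583 = 1.5251514157
(4*0.5089562685 − 0.5106736583)/(4 − 1) = 0.5083838052
Correction |R − A(h/2)| = 5.725e-04; gap |A(h/2) − A(h)| = 1.717e-03.

0.508384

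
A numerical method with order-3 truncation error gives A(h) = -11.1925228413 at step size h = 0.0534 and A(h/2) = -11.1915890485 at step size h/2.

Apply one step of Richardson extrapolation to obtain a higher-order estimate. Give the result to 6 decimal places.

With r = 3 the leading error scales as h^3, so the weight is 2^3 = 8.
Top: 8(-11.1915890485) − (-11.1925228413) = -78.3401895467
(8×(-11.1915890485) − (-11.1925228413))/(8 − 1) = -11.1914556495

-11.191456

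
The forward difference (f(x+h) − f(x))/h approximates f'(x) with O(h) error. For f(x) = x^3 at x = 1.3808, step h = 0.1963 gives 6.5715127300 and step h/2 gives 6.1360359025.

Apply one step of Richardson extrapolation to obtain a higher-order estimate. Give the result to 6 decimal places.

5.700559

With r = 1 the leading error scales as h^1, so the weight is 2^1 = 2.
Difference of the inputs: 6.1360359025 − 6.5715127300 = -0.4354768275
Correction (A(h/2) − A(h))/(2 − 1) = (-0.4354768275)/1 = -0.4354768275
R = 6.1360359025 − 0.4354768275 = 5.7005590750
Shift from A(h/2): −0.4354768275.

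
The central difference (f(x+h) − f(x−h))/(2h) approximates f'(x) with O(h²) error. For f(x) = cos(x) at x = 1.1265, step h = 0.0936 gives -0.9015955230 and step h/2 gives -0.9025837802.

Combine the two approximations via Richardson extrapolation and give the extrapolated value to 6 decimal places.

r = 2: numerator weight 4, denominator 3.
Top: 4(-0.9025837802) − (-0.9015955230) = -2.7087395978
Denominator 4 − 1 = 3.
Result: -0.9029131993

-0.902913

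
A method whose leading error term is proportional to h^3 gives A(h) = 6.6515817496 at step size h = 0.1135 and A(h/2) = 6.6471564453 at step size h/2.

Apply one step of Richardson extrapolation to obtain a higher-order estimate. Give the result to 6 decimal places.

Leading term ∝ h^3; use weight 8 = 2^3.
Difference of the inputs: 6.6471564453 − 6.6515817496 = -0.0044253043
Correction (A(h/2) − A(h))/(8 − 1) = (-0.0044253043)/7 = -0.0006321863
R = A(h/2) + (A(h/2) − A(h))/7 = 6.6471564453 − 0.0006321863 = 6.6465242590
Gap between inputs: 4.425e-03; correction applied: −0.0006321863.

6.646524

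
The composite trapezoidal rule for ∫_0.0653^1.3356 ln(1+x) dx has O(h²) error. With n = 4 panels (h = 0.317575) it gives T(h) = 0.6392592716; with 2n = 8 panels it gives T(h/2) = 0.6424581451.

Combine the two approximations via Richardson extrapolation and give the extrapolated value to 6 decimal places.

0.643524

r = 2, so 2^r = 4.
A(h/2) − A(h) = 0.6424581451 − 0.6392592716 = 0.0031988735
Divide by 2^2 − 1 = 3: 0.0031988735/3 = 0.0010662912
R = 0.6424581451 + 0.0010662912 = 0.6435244363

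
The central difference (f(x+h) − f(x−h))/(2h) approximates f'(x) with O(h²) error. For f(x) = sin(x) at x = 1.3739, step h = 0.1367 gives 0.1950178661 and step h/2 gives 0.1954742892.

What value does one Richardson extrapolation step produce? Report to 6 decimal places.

r = 2, so 2^r = 4.
4·0.1954742892 = 0.7818971568; 0.7818971568 − 0.1950178661 = 0.5868792907
R = 0.5868792907/3 = 0.1956264302
Gap between inputs: 4.564e-04; correction applied: +0.0001521410.

0.195626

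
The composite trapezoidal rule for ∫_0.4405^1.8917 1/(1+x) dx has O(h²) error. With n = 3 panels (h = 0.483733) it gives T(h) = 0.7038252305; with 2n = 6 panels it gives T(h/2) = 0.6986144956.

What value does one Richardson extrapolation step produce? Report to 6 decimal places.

With r = 2 the leading error scales as h^2, so the weight is 2^2 = 4.
Numerator 4·A(h/2) − A(h) = 4·0.6986144956 − 0.7038252305 = 2.0906327519
Divide by 2^2 − 1 = 3.
R = 2.0906327519/3 = 0.6968775840

0.696878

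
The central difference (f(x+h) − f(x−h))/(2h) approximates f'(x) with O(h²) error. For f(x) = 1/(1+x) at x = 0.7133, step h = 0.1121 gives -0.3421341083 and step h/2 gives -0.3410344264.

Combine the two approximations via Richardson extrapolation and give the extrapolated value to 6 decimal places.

With r = 2 the leading error scales as h^2, so the weight is 2^2 = 4.
4*(-0.3410344264) = -1.3641377056; subtract (-0.3421341083) → -1.0220035973
Divide by 2^2 − 1 = 3.
Result: -0.3406678658

-0.340668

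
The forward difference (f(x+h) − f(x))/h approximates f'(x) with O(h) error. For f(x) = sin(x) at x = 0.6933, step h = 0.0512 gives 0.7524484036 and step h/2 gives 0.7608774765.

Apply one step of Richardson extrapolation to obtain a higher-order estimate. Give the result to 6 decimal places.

r = 1: numerator weight 2, denominator 1.
2*0.7608774765 − 0.7524484036 = 0.7693065494
Divide by 2^1 − 1 = 1.
Result: 0.7693065494
Shift from A(h/2): +0.0084290729.

0.769307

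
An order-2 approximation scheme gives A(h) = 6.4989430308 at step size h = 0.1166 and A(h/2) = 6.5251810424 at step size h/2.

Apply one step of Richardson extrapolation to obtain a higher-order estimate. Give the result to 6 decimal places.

The method has order 2: 2^2 = 4.
4 × 6.5251810424 = 26.1007241696; subtract 6.4989430308 → 19.6017811388
Denominator 4 − 1 = 3.
So the Richardson estimate is 6.5339270463.
Shift from A(h/2): +0.0087460039.

6.533927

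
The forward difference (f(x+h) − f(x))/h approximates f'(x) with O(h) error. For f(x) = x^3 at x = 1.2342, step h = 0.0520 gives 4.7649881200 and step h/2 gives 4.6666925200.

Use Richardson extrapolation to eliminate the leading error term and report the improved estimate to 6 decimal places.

4.568397

Error is O(h^1); halving h shrinks it by 2^1 = 2.
2 × 4.6666925200 = 9.3333850400; 9.3333850400 − 4.7649881200 = 4.5683969200
(2 × 4.6666925200 − 4.7649881200)/(2 − 1) = 4.5683969200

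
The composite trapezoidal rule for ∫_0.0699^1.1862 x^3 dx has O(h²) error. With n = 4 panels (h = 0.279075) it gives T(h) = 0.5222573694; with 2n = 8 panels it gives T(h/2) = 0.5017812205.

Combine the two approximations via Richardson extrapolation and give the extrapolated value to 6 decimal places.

0.494956

The method has order 2: 2^2 = 4.
4×0.5017812205 = 2.0071248820; 2.0071248820 − 0.5222573694 = 1.4848675126
Divide by 2^2 − 1 = 3.
Result: 0.4949558375
Shift from A(h/2): −0.0068253830.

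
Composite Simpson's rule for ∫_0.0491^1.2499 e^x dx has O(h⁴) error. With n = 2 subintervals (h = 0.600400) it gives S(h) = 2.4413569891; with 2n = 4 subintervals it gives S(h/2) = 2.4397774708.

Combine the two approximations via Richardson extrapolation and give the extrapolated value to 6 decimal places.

Order 4 gives 2^r = 16 and 2^r − 1 = 15.
Numerator 16 × A(h/2) − A(h) = 16 × 2.4397774708 − 2.4413569891 = 36.5950825437
Divide by 2^4 − 1 = 15.
36.5950825437 ÷ 15 = 2.4396721696
Shift from A(h/2): −0.0001053012.

2.439672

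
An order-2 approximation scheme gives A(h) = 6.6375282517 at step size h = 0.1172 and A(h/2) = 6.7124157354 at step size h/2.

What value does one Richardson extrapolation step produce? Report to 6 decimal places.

6.737378

r = 2: numerator weight 4, denominator 3.
2^2 × A(h/2) = 26.8496629416; minus A(h) gives 20.2121346899.
(4 × 6.7124157354 − 6.6375282517)/(4 − 1) = 6.7373782300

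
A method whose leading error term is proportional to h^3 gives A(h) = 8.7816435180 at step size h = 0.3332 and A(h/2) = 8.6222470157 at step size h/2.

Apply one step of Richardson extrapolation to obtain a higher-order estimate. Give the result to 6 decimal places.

r = 3: numerator weight 8, denominator 7.
8 × 8.6222470157 = 68.9779761256; 68.9779761256 − 8.7816435180 = 60.1963326076
Denominator 8 − 1 = 7.
(8 × 8.6222470157 − 8.7816435180)/(8 − 1) = 8.5994760868
Gap between inputs: 1.594e-01; correction applied: −0.0227709289.

8.599476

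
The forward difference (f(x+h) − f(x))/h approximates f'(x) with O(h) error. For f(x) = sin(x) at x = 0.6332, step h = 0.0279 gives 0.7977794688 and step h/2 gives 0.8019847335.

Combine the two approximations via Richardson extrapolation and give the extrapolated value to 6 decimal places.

0.806190

Method order is 1; weight 2^1 = 2.
Top: 2(0.8019847335) − (0.7977794688) = 0.8061899982
Denominator 2 − 1 = 1.
(2×0.8019847335 − 0.7977794688)/(2 − 1) = 0.8061899982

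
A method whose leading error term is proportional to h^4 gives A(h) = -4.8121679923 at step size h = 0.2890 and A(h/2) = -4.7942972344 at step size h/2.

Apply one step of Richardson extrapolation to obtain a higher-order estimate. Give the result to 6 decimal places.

-4.793106

Method order is 4; weight 2^4 = 16.
16·(-4.7942972344) − (-4.8121679923) = -71.8965877581
Extrapolated: (-71.8965877581) / 15 = -4.7931058505
Gap between inputs: 1.787e-02; correction applied: +0.0011913839.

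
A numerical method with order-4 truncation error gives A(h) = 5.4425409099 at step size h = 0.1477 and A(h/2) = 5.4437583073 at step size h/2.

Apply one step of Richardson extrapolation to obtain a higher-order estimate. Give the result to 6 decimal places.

Method order is 4; weight 2^4 = 16.
Weighted: 87.1001329168 − 5.4425409099 = 81.6575920069
Divide by 2^4 − 1 = 15.
R = 81.6575920069/15 = 5.4438394671

5.443839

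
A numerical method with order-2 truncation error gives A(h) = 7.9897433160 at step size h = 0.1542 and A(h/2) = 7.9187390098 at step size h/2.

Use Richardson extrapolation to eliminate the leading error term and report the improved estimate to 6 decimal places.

Method order is 2; weight 2^2 = 4.
Top: 4(7.9187390098) − (7.9897433160) = 23.6852127232
Denominator 4 − 1 = 3.
So the Richardson estimate is 7.8950709077.
Gap between inputs: 7.100e-02; correction applied: −0.0236681021.

7.895071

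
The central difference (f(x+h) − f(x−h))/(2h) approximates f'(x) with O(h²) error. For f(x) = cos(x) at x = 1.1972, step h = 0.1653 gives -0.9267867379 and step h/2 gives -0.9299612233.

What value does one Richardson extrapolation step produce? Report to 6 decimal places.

-0.931019

With r = 2 the leading error scales as h^2, so the weight is 2^2 = 4.
2^2*A(h/2) = -3.7198448932; minus A(h) gives -2.7930581553.
(-2.7930581553) ÷ 3 = -0.9310193851
Correction |R − A(h/2)| = 1.058e-03; gap |A(h/2) − A(h)| = 3.174e-03.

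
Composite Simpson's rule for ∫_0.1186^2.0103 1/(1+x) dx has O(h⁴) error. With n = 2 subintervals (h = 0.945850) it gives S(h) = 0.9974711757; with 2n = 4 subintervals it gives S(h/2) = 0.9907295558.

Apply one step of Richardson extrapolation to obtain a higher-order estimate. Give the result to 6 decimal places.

0.990280

Method order is 4; weight 2^4 = 16.
Weighted: 15.8516728928 − 0.9974711757 = 14.8542017171
Denominator 16 − 1 = 15.
R = 14.8542017171/15 = 0.9902801145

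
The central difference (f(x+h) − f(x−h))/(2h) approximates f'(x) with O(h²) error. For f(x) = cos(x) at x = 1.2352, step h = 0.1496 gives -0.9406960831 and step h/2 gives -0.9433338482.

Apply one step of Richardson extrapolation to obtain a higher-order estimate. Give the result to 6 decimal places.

With r = 2 the leading error scales as h^2, so the weight is 2^2 = 4.
2^2×A(h/2) = -3.7733353928; minus A(h) gives -2.8326393097.
Divide by 2^2 − 1 = 3.
So the Richardson estimate is -0.9442131032.

-0.944213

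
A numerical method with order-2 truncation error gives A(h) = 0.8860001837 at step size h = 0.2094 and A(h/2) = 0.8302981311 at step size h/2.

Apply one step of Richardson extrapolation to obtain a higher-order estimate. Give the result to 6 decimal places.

0.811731

With r = 2 the leading error scales as h^2, so the weight is 2^2 = 4.
Difference of the inputs: 0.8302981311 − 0.8860001837 = -0.0557020526
Divide by 2^2 − 1 = 3: (-0.0557020526)/3 = -0.0185673509
R = 0.8302981311 − 0.0185673509 = 0.8117307802
Gap between inputs: 5.570e-02; correction applied: −0.0185673509.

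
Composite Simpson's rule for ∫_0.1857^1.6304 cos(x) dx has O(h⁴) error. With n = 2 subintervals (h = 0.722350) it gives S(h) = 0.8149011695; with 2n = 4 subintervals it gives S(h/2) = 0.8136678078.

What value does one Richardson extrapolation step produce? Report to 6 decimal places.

0.813586

r = 4, so 2^r = 16.
Weighted: 13.0186849248 − 0.8149011695 = 12.2037837553
Divide by 2^4 − 1 = 15.
(16·0.8136678078 − 0.8149011695)/(16 − 1) = 0.8135855837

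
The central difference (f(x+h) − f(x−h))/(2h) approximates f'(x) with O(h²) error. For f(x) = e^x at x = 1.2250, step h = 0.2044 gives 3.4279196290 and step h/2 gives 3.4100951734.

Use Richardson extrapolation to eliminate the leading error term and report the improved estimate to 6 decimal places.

3.404154

r = 2, so 2^r = 4.
2^2*A(h/2) = 13.6403806936; minus A(h) gives 10.2124610646.
Divide by 2^2 − 1 = 3.
Result: 3.4041536882
Correction |R − A(h/2)| = 5.941e-03; gap |A(h/2) − A(h)| = 1.782e-02.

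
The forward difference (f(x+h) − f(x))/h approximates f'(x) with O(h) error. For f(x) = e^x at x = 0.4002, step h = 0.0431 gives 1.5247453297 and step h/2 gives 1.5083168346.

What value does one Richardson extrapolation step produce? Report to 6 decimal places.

1.491888

Error is O(h^1); halving h shrinks it by 2^1 = 2.
2^1·A(h/2) = 3.0166336692; minus A(h) gives 1.4918883395.
1.4918883395 ÷ 1 = 1.4918883395
Gap between inputs: 1.643e-02; correction applied: −0.0164284951.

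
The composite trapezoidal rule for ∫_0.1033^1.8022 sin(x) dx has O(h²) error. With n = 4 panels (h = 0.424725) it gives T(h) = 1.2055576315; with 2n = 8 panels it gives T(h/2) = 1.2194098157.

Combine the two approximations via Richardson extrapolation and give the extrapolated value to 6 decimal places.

With r = 2 the leading error scales as h^2, so the weight is 2^2 = 4.
4·1.2194098157 − 1.2055576315 = 3.6720816313
3.6720816313 ÷ 3 = 1.2240272104

1.224027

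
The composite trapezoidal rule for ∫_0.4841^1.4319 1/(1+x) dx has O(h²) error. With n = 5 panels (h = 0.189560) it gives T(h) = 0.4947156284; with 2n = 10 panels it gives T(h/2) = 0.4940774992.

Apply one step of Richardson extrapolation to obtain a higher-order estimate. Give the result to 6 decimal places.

With r = 2 the leading error scales as h^2, so the weight is 2^2 = 4.
Weighted: 1.9763099968 − 0.4947156284 = 1.4815943684
1.4815943684 ÷ 3 = 0.4938647895

0.493865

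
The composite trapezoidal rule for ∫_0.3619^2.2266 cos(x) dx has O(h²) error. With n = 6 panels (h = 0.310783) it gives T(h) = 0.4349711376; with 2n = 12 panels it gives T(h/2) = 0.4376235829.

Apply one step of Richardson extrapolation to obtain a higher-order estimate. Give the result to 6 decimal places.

0.438508

Leading term ∝ h^2; use weight 4 = 2^2.
4 × 0.4376235829 − 0.4349711376 = 1.3155231940
Denominator 4 − 1 = 3.
1.3155231940 ÷ 3 = 0.4385077313
Gap between inputs: 2.652e-03; correction applied: +0.0008841484.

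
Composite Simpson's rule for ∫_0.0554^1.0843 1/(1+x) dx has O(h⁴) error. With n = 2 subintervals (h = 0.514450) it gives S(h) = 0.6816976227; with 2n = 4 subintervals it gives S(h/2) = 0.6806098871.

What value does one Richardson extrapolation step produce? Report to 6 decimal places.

The method has order 4: 2^4 = 16.
Difference of the inputs: 0.6806098871 − 0.6816976227 = -0.0010877356
Divide by 2^4 − 1 = 15: (-0.0010877356)/15 = -0.0000725157
R = 0.6806098871 − 0.0000725157 = 0.6805373714

0.680537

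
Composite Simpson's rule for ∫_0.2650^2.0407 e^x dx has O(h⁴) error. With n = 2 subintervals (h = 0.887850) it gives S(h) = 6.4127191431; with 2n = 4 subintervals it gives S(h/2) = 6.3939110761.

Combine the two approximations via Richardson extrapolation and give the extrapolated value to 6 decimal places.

Error is O(h^4); halving h shrinks it by 2^4 = 16.
Weighted: 102.3025772176 − 6.4127191431 = 95.8898580745
Divide by 2^4 − 1 = 15.
R = 95.8898580745/15 = 6.3926572050
Gap between inputs: 1.881e-02; correction applied: −0.0012538711.

6.392657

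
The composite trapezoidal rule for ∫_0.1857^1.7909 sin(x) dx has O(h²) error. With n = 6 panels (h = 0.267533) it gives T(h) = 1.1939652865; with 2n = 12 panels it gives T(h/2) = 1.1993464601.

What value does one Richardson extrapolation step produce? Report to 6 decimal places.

Error is O(h^2); halving h shrinks it by 2^2 = 4.
A(h/2) − A(h) = 1.1993464601 − 1.1939652865 = 0.0053811736
Correction (A(h/2) − A(h))/(4 − 1) = 0.0053811736/3 = 0.0017937245
R = A(h/2) + (A(h/2) − A(h))/3 = 1.1993464601 + 0.0017937245 = 1.2011401846
Gap between inputs: 5.381e-03; correction applied: +0.0017937245.

1.201140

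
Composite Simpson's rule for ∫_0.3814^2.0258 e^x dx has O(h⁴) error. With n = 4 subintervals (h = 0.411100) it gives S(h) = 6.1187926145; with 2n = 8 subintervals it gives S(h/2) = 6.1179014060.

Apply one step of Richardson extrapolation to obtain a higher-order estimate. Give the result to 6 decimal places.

6.117842

Order 4 gives 2^r = 16 and 2^r − 1 = 15.
A(h/2) − A(h) = 6.1179014060 − 6.1187926145 = -0.0008912085
Correction (A(h/2) − A(h))/(16 − 1) = (-0.0008912085)/15 = -0.0000594139
R = A(h/2) + (A(h/2) − A(h))/15 = 6.1179014060 − 0.0000594139 = 6.1178419921
Gap between inputs: 8.912e-04; correction applied: −0.0000594139.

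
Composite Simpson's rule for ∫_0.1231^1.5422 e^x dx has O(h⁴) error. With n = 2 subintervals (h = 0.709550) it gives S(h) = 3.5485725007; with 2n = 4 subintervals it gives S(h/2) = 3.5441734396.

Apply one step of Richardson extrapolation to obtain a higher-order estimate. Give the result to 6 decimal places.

Leading term ∝ h^4; use weight 16 = 2^4.
Numerator 16 × A(h/2) − A(h) = 16 × 3.5441734396 − 3.5485725007 = 53.1582025329
Denominator 16 − 1 = 15.
Extrapolated: 53.1582025329 / 15 = 3.5438801689

3.543880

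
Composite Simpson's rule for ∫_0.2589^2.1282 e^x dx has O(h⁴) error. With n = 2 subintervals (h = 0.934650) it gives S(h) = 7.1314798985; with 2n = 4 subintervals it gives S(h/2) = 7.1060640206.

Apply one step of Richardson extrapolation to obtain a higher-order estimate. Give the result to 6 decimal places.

The method has order 4: 2^4 = 16.
Numerator 16 × A(h/2) − A(h) = 16 × 7.1060640206 − 7.1314798985 = 106.5655444311
Divide by 2^4 − 1 = 15.
Result: 7.1043696287

7.104370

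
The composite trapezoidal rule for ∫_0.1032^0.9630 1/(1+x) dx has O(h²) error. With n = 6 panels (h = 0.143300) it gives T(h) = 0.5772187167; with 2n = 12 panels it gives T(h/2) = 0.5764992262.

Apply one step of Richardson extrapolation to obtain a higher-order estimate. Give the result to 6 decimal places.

Leading term ∝ h^2; use weight 4 = 2^2.
Difference of the inputs: 0.5764992262 − 0.5772187167 = -0.0007194905
Divide by 2^2 − 1 = 3: (-0.0007194905)/3 = -0.0002398302
R = A(h/2) + (A(h/2) − A(h))/3 = 0.5764992262 − 0.0002398302 = 0.5762593960
Correction |R − A(h/2)| = 2.398e-04; gap |A(h/2) − A(h)| = 7.195e-04.

0.576259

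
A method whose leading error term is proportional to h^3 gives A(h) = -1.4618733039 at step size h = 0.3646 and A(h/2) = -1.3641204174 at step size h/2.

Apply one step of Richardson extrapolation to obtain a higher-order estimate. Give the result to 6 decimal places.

-1.350156

The method has order 3: 2^3 = 8.
Top: 8(-1.3641204174) − (-1.4618733039) = -9.4510900353
Denominator 8 − 1 = 7.
Extrapolated: (-9.4510900353) / 7 = -1.3501557193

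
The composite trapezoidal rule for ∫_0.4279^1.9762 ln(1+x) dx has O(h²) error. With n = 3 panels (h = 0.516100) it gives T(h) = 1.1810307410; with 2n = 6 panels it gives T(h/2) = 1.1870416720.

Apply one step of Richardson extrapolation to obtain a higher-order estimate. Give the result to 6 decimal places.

Error is O(h^2); halving h shrinks it by 2^2 = 4.
A(h/2) − A(h) = 1.1870416720 − 1.1810307410 = 0.0060109310
Divide by 2^2 − 1 = 3: 0.0060109310/3 = 0.0020036437
R = 1.1870416720 + 0.0020036437 = 1.1890453157
Gap between inputs: 6.011e-03; correction applied: +0.0020036437.

1.189045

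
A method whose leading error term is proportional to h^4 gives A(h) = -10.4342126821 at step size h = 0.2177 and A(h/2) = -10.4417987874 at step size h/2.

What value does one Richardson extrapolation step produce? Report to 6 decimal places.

Method order is 4; weight 2^4 = 16.
Top: 16(-10.4417987874) − (-10.4342126821) = -156.6345679163
Divide by 2^4 − 1 = 15.
Extrapolated: (-156.6345679163) / 15 = -10.4423045278
Correction |R − A(h/2)| = 5.057e-04; gap |A(h/2) − A(h)| = 7.586e-03.

-10.442305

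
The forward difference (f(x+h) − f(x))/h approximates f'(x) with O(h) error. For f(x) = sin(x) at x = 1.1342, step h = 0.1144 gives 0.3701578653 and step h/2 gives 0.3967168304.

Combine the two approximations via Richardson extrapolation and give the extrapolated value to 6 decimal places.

0.423276

The method has order 1: 2^1 = 2.
Top: 2(0.3967168304) − (0.3701578653) = 0.4232757955
(2×0.3967168304 − 0.3701578653)/(2 − 1) = 0.4232757955
Gap between inputs: 2.656e-02; correction applied: +0.0265589651.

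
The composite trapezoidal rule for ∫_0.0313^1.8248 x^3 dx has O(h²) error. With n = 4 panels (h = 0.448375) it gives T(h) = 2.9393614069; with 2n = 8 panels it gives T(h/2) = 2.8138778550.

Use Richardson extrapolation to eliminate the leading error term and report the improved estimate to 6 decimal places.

2.772050

r = 2: numerator weight 4, denominator 3.
4×2.8138778550 − 2.9393614069 = 8.3161500131
Extrapolated: 8.3161500131 / 3 = 2.7720500044
Correction |R − A(h/2)| = 4.183e-02; gap |A(h/2) − A(h)| = 1.255e-01.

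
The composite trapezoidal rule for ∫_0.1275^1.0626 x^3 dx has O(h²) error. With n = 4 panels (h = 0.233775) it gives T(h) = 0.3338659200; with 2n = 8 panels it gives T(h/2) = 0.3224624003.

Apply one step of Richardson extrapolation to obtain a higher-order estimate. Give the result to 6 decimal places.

Method order is 2; weight 2^2 = 4.
4 × 0.3224624003 − 0.3338659200 = 0.9559836812
0.9559836812 ÷ 3 = 0.3186612271

0.318661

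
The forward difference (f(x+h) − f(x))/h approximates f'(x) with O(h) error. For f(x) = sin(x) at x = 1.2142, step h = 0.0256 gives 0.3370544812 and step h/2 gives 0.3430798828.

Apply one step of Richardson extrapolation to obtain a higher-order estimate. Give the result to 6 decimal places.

0.349105

r = 1: numerator weight 2, denominator 1.
Numerator 2 × A(h/2) − A(h) = 2 × 0.3430798828 − 0.3370544812 = 0.3491052844
Divide by 2^1 − 1 = 1.
So the Richardson estimate is 0.3491052844.
Shift from A(h/2): +0.0060254016.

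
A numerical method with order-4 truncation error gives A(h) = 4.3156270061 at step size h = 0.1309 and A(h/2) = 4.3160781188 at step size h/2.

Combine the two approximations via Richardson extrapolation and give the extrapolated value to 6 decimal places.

Method order is 4; weight 2^4 = 16.
16×4.3160781188 = 69.0572499008; subtract 4.3156270061 → 64.7416228947
Divide by 2^4 − 1 = 15.
R = 64.7416228947/15 = 4.3161081930

4.316108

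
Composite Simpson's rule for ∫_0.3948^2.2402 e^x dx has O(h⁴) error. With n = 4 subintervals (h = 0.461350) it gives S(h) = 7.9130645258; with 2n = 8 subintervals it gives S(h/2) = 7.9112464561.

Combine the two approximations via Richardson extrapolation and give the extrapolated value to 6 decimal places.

r = 4, so 2^r = 16.
16 × 7.9112464561 = 126.5799432976; subtract 7.9130645258 → 118.6668787718
Denominator 16 − 1 = 15.
Result: 7.9111252515
Gap between inputs: 1.818e-03; correction applied: −0.0001212046.

7.911125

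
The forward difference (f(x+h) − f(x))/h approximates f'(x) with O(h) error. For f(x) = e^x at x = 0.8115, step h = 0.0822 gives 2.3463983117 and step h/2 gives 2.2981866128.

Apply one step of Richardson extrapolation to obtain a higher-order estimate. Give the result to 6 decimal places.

2.249975

r = 1, so 2^r = 2.
Top: 2(2.2981866128) − (2.3463983117) = 2.2499749139
2.2499749139 ÷ 1 = 2.2499749139
Shift from A(h/2): −0.0482116989.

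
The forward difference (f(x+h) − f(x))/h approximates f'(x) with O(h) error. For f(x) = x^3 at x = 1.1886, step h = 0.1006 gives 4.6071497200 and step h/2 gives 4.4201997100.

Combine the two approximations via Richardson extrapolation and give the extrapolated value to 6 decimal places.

4.233250

r = 1: numerator weight 2, denominator 1.
2×4.4201997100 = 8.8403994200; 8.8403994200 − 4.6071497200 = 4.2332497000
4.2332497000 ÷ 1 = 4.2332497000
Gap between inputs: 1.870e-01; correction applied: −0.1869500100.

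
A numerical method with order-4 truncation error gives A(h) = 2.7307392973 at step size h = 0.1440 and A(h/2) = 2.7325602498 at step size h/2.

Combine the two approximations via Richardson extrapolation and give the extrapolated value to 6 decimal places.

The method has order 4: 2^4 = 16.
Weighted: 43.7209639968 − 2.7307392973 = 40.9902246995
40.9902246995 ÷ 15 = 2.7326816466

2.732682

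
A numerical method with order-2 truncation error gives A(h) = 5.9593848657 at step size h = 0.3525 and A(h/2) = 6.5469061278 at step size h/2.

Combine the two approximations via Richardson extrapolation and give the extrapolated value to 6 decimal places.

Leading term ∝ h^2; use weight 4 = 2^2.
Top: 4(6.5469061278) − (5.9593848657) = 20.2282396455
R = 20.2282396455/3 = 6.7427465485
Correction |R − A(h/2)| = 1.958e-01; gap |A(h/2) − A(h)| = 5.875e-01.

6.742747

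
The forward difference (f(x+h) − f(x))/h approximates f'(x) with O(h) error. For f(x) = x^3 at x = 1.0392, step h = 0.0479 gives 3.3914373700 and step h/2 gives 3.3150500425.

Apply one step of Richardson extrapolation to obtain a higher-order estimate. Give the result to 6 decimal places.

With r = 1 the leading error scales as h^1, so the weight is 2^1 = 2.
Numerator 2×A(h/2) − A(h) = 2×3.3150500425 − 3.3914373700 = 3.2386627150
Extrapolated: 3.2386627150 / 1 = 3.2386627150

3.238663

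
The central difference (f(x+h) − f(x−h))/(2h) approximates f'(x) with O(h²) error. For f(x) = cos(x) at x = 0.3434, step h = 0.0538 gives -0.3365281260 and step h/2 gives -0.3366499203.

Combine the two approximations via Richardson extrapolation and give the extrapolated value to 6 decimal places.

Leading term ∝ h^2; use weight 4 = 2^2.
2^2 × A(h/2) = -1.3465996812; minus A(h) gives -1.0100715552.
(4 × (-0.3366499203) − (-0.3365281260))/(4 − 1) = -0.3366905184
Shift from A(h/2): −0.0000405981.

-0.336691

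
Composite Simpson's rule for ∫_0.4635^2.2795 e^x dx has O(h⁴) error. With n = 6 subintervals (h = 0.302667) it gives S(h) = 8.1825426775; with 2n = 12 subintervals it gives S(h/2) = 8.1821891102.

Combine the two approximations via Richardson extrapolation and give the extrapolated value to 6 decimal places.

Leading term ∝ h^4; use weight 16 = 2^4.
Weighted: 130.9150257632 − 8.1825426775 = 122.7324830857
122.7324830857 ÷ 15 = 8.1821655390
Gap between inputs: 3.536e-04; correction applied: −0.0000235712.

8.182166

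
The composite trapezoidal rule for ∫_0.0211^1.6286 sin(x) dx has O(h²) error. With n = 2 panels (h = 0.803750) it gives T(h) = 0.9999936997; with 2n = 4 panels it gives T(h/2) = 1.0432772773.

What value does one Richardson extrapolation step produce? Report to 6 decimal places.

1.057705

r = 2, so 2^r = 4.
Difference of the inputs: 1.0432772773 − 0.9999936997 = 0.0432835776
Correction (A(h/2) − A(h))/(4 − 1) = 0.0432835776/3 = 0.0144278592
R = 1.0432772773 + 0.0144278592 = 1.0577051365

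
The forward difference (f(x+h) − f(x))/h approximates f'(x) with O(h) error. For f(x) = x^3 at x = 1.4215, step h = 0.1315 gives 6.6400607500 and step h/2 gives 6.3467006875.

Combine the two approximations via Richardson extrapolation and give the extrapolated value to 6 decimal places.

The method has order 1: 2^1 = 2.
2×6.3467006875 = 12.6934013750; subtract 6.6400607500 → 6.0533406250
Divide by 2^1 − 1 = 1.
R = 6.0533406250/1 = 6.0533406250
Shift from A(h/2): −0.2933600625.

6.053341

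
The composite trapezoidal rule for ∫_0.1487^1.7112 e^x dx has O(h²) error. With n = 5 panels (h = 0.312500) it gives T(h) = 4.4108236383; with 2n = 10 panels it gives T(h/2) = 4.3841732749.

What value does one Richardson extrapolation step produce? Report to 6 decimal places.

4.375290

Leading term ∝ h^2; use weight 4 = 2^2.
Difference of the inputs: 4.3841732749 − 4.4108236383 = -0.0266503634
Correction (A(h/2) − A(h))/(4 − 1) = (-0.0266503634)/3 = -0.0088834545
R = A(h/2) + (A(h/2) − A(h))/3 = 4.3841732749 − 0.0088834545 = 4.3752898204
Correction |R − A(h/2)| = 8.883e-03; gap |A(h/2) − A(h)| = 2.665e-02.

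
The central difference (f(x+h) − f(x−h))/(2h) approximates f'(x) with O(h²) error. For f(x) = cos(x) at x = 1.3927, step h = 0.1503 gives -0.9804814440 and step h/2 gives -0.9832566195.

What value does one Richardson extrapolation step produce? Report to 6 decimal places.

-0.984182

Leading term ∝ h^2; use weight 4 = 2^2.
A(h/2) − A(h) = -0.9832566195 − (-0.9804814440) = -0.0027751755
Correction (A(h/2) − A(h))/(4 − 1) = (-0.0027751755)/3 = -0.0009250585
R = -0.9832566195 − 0.0009250585 = -0.9841816780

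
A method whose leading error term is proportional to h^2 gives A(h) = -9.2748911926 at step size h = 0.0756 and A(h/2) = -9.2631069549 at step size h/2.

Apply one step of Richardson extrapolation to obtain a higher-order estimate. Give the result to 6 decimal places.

-9.259179

Leading term ∝ h^2; use weight 4 = 2^2.
Weighted: (-37.0524278196) − (-9.2748911926) = -27.7775366270
Denominator 4 − 1 = 3.
Extrapolated: (-27.7775366270) / 3 = -9.2591788757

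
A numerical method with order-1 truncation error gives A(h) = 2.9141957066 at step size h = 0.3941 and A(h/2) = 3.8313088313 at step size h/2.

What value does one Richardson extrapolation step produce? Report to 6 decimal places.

r = 1, so 2^r = 2.
Weighted: 7.6626176626 − 2.9141957066 = 4.7484219560
Extrapolated: 4.7484219560 / 1 = 4.7484219560
Correction |R − A(h/2)| = 9.171e-01; gap |A(h/2) − A(h)| = 9.171e-01.

4.748422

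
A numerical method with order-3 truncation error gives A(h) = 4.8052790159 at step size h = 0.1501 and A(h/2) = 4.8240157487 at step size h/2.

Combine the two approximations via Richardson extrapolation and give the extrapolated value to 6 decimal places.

4.826692

Order 3 gives 2^r = 8 and 2^r − 1 = 7.
8*4.8240157487 − 4.8052790159 = 33.7868469737
Extrapolated: 33.7868469737 / 7 = 4.8266924248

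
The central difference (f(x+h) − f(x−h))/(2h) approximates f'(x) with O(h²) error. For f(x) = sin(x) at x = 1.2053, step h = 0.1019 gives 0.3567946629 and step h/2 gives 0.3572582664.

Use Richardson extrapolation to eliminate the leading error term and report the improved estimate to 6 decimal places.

Order 2 gives 2^r = 4 and 2^r − 1 = 3.
Weighted: 1.4290330656 − 0.3567946629 = 1.0722384027
R = 1.0722384027/3 = 0.3574128009

0.357413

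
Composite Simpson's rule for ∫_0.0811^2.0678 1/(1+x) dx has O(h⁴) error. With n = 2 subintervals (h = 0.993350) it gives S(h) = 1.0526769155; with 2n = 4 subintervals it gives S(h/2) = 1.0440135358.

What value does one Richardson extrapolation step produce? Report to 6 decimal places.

Method order is 4; weight 2^4 = 16.
16·1.0440135358 = 16.7042165728; 16.7042165728 − 1.0526769155 = 15.6515396573
Divide by 2^4 − 1 = 15.
Result: 1.0434359772

1.043436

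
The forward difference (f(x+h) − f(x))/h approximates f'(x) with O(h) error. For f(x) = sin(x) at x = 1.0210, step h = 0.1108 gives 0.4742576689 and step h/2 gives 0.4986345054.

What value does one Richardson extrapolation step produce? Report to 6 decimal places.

0.523011

The method has order 1: 2^1 = 2.
Top: 2(0.4986345054) − (0.4742576689) = 0.5230113419
Divide by 2^1 − 1 = 1.
0.5230113419 ÷ 1 = 0.5230113419
Gap between inputs: 2.438e-02; correction applied: +0.0243768365.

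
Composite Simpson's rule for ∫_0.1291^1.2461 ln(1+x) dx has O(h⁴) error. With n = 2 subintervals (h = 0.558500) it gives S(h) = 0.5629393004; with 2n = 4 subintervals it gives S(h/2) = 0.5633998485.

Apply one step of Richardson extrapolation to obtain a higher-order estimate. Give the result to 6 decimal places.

0.563431

r = 4, so 2^r = 16.
16*0.5633998485 = 9.0143975760; subtract 0.5629393004 → 8.4514582756
R = 8.4514582756/15 = 0.5634305517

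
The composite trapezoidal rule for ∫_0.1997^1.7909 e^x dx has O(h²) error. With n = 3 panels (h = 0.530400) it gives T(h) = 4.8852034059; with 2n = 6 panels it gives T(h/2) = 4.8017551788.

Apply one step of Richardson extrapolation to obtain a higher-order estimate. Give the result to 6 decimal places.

4.773939

Method order is 2; weight 2^2 = 4.
A(h/2) − A(h) = 4.8017551788 − 4.8852034059 = -0.0834482271
Divide by 2^2 − 1 = 3: (-0.0834482271)/3 = -0.0278160757
R = 4.8017551788 − 0.0278160757 = 4.7739391031
Correction |R − A(h/2)| = 2.782e-02; gap |A(h/2) − A(h)| = 8.345e-02.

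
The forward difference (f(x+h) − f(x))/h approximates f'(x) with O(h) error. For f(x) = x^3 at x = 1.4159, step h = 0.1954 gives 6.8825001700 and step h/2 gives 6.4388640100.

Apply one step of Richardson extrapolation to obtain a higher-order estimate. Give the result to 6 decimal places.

5.995228

r = 1: numerator weight 2, denominator 1.
2·6.4388640100 = 12.8777280200; 12.8777280200 − 6.8825001700 = 5.9952278500
Divide by 2^1 − 1 = 1.
R = 5.9952278500/1 = 5.9952278500
Gap between inputs: 4.436e-01; correction applied: −0.4436361600.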